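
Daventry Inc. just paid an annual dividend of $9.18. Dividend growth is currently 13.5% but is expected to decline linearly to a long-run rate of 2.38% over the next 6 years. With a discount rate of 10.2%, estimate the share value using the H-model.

$159.35

H-model: P₀ = D₀[(1+g_L) + H(g_S−g_L)]/(r−g_L), with H = 6/2 = 3.
P₀ = 9.18 × [(1+0.0238) + 3×(0.135−0.0238)] / (0.102−0.0238)
   = 9.18 × 1.3574 / 0.0782 = 159.3470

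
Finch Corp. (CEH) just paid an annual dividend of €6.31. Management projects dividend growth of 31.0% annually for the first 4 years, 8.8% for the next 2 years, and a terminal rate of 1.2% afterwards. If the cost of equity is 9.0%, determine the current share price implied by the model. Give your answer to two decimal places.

Three-stage DDM. Project D₁…D_6; terminal Gordon value at t=6 with g = 0.012; discount at r = 0.09.
D_1 = 8.2661
D_2 = 10.8286
D_3 = 14.1855
D_4 = 18.5829
D_5 = 20.2182
D_6 = 21.9974
TV_6 = 22.2614/(0.09−0.012) = 285.4028
P₀ = Σ Dₜ/(1+r)ᵗ + TV_6/(1+r)^6 = 237.2494

€237.25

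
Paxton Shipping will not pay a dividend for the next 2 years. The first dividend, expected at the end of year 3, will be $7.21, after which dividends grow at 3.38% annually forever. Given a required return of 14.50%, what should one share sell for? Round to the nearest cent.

$49.46

Deferred-dividend DDM. At t=2 the remaining stream is a growing perpetuity with first payment D_3 = 7.21.
V_2 = D_3/(r−g) = 7.21/(0.145−0.0338) = 64.8381
P₀ = V_2/(1+r)^2 = 64.8381/(1+0.145)^2 = 49.4561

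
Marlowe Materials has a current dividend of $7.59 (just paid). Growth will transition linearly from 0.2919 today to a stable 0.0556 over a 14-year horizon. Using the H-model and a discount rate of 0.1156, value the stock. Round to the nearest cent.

$342.78

H-model: P₀ = D₀[(1+g_L) + H(g_S−g_L)]/(r−g_L), with H = 14/2 = 7.
P₀ = 7.59 × [(1+0.0556) + 7×(0.2919−0.0556)] / (0.1156−0.0556)
   = 7.59 × 2.7097 / 0.06 = 342.7771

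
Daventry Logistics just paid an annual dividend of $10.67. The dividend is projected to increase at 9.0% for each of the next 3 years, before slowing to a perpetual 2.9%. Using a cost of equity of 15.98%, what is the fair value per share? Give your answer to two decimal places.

$97.99

Two-stage DDM. Project D₁…D_3 at 0.09, terminal growth 0.029, discount at r = 0.1598.
D_1 = 11.6303
D_2 = 12.6770
D_3 = 13.8180
Terminal value at t=3: TV = D_4/(r−g) = 14.2187/(0.1598−0.029) = 108.7055
P₀ = 11.6303/(1+0.1598)^1 + 12.6770/(1+0.1598)^2 + 13.8180/(1+0.1598)^3 + 108.7055/(1+0.1598)^3 = 97.9884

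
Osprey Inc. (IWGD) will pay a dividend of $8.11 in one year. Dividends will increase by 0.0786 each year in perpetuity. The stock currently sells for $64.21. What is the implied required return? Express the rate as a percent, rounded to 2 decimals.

Rearranging the constant-growth DDM: r = D₁/P₀ + g.
r = 8.1100 / 64.21 + 0.0786 = 0.12630 + 0.0786 = 0.20490

20.49%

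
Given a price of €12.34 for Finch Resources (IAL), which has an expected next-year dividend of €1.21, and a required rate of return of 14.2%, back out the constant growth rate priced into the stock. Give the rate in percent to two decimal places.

4.39%

From P₀ = D₁/(r − g), the implied growth is g = r − D₁/P₀.
g = 0.142 − 1.21/12.34 = 0.142 − 0.09806 = 0.04394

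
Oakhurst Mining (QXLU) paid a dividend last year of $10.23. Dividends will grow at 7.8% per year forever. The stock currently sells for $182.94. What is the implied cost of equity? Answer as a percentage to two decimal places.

13.83%

Rearranging the constant-growth DDM: r = D₁/P₀ + g.
D₁ = 10.23 × (1 + 0.078) = 11.0279.
r = 11.0279 / 182.94 + 0.078 = 0.06028 + 0.078 = 0.13828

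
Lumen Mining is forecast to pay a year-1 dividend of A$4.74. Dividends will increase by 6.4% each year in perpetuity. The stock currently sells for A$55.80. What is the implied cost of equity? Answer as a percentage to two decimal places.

Rearranging the constant-growth DDM: r = D₁/P₀ + g.
r = 4.7400 / 55.80 + 0.064 = 0.08495 + 0.064 = 0.14895

14.89%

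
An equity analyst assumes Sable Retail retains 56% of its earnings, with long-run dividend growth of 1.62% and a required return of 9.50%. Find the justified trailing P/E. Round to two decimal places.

5.67

Payout ratio b = 1 − 0.56 = 0.44.
Justified trailing P/E = b(1+g)/(r−g) = 0.44×(1+0.0162)/(0.095−0.0162) = 5.6742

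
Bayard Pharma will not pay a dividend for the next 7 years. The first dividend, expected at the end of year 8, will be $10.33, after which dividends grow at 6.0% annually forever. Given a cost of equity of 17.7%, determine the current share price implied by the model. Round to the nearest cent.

Deferred-dividend DDM. At t=7 the remaining stream is a growing perpetuity with first payment D_8 = 10.33.
V_7 = D_8/(r−g) = 10.33/(0.177−0.06) = 88.2906
P₀ = V_7/(1+r)^7 = 88.2906/(1+0.177)^7 = 28.2149

$28.21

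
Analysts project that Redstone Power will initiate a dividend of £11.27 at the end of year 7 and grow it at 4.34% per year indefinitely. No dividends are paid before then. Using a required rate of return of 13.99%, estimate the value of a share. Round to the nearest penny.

£53.23

Deferred-dividend DDM. At t=6 the remaining stream is a growing perpetuity with first payment D_7 = 11.27.
V_6 = D_7/(r−g) = 11.27/(0.1399−0.0434) = 116.7876
P₀ = V_6/(1+r)^6 = 116.7876/(1+0.1399)^6 = 53.2349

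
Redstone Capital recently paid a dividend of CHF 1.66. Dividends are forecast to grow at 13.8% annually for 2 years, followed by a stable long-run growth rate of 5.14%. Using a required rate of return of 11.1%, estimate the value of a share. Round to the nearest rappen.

CHF 34.17

Two-stage DDM. Project D₁…D_2 at 0.138, terminal growth 0.0514, discount at r = 0.111.
D_1 = 1.8891
D_2 = 2.1498
Terminal value at t=2: TV = D_3/(r−g) = 2.2603/(0.111−0.0514) = 37.9240
P₀ = 1.8891/(1+0.111)^1 + 2.1498/(1+0.111)^2 + 37.9240/(1+0.111)^2 = 34.1666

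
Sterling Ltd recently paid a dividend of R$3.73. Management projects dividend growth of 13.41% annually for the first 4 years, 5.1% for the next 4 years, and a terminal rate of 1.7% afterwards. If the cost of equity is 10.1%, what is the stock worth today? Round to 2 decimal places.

Three-stage DDM. Project D₁…D_8; terminal Gordon value at t=8 with g = 0.017; discount at r = 0.101.
D_1 = 4.2302
D_2 = 4.7975
D_3 = 5.4408
D_4 = 6.1704
D_5 = 6.4851
D_6 = 6.8158
D_7 = 7.1635
D_8 = 7.5288
TV_8 = 7.6568/(0.101−0.017) = 91.1521
P₀ = Σ Dₜ/(1+r)ᵗ + TV_8/(1+r)^8 = 73.2651

R$73.27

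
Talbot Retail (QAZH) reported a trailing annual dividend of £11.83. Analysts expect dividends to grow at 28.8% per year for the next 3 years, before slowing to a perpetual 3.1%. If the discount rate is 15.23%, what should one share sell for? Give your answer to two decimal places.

£184.95

Two-stage DDM. Project D₁…D_3 at 0.288, terminal growth 0.031, discount at r = 0.1523.
D_1 = 15.2370
D_2 = 19.6253
D_3 = 25.2774
Terminal value at t=3: TV = D_4/(r−g) = 26.0610/(0.1523−0.031) = 214.8474
P₀ = 15.2370/(1+0.1523)^1 + 19.6253/(1+0.1523)^2 + 25.2774/(1+0.1523)^3 + 214.8474/(1+0.1523)^3 = 184.9460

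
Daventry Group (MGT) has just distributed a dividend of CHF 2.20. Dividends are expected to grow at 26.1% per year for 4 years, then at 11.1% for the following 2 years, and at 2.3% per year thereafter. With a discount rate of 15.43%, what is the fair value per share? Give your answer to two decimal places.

CHF 39.56

Three-stage DDM. Project D₁…D_6; terminal Gordon value at t=6 with g = 0.023; discount at r = 0.1543.
D_1 = 2.7742
D_2 = 3.4983
D_3 = 4.4113
D_4 = 5.5627
D_5 = 6.1801
D_6 = 6.8661
TV_6 = 7.0240/(0.1543−0.023) = 53.4961
P₀ = Σ Dₜ/(1+r)ᵗ + TV_6/(1+r)^6 = 39.5646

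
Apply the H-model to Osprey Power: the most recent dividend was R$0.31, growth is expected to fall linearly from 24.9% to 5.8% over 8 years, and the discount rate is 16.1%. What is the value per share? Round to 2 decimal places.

H-model: P₀ = D₀[(1+g_L) + H(g_S−g_L)]/(r−g_L), with H = 8/2 = 4.
P₀ = 0.31 × [(1+0.058) + 4×(0.249−0.058)] / (0.161−0.058)
   = 0.31 × 1.8220 / 0.103 = 5.4837

R$5.48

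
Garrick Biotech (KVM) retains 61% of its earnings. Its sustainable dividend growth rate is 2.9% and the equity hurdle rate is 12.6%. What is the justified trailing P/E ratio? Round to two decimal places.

Payout ratio b = 1 − 0.61 = 0.39.
Justified trailing P/E = b(1+g)/(r−g) = 0.39×(1+0.029)/(0.126−0.029) = 4.1372

4.14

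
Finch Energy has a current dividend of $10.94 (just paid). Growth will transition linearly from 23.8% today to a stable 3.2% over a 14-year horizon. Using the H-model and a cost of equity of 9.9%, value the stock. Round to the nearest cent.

$403.96

H-model: P₀ = D₀[(1+g_L) + H(g_S−g_L)]/(r−g_L), with H = 14/2 = 7.
P₀ = 10.94 × [(1+0.032) + 7×(0.238−0.032)] / (0.099−0.032)
   = 10.94 × 2.4740 / 0.067 = 403.9636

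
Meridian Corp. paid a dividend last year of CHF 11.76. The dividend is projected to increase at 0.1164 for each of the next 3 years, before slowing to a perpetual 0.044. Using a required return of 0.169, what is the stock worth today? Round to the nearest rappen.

CHF 117.75

Two-stage DDM. Project D₁…D_3 at 0.1164, terminal growth 0.044, discount at r = 0.169.
D_1 = 13.1289
D_2 = 14.6571
D_3 = 16.3631
Terminal value at t=3: TV = D_4/(r−g) = 17.0831/(0.169−0.044) = 136.6650
P₀ = 13.1289/(1+0.169)^1 + 14.6571/(1+0.169)^2 + 16.3631/(1+0.169)^3 + 136.6650/(1+0.169)^3 = 117.7480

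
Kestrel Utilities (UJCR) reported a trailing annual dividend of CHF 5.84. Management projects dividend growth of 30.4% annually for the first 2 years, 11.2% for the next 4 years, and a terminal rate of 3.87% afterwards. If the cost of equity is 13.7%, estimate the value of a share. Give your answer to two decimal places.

Three-stage DDM. Project D₁…D_6; terminal Gordon value at t=6 with g = 0.0387; discount at r = 0.137.
D_1 = 7.6154
D_2 = 9.9304
D_3 = 11.0426
D_4 = 12.2794
D_5 = 13.6547
D_6 = 15.1840
TV_6 = 15.7717/(0.137−0.0387) = 160.4441
P₀ = Σ Dₜ/(1+r)ᵗ + TV_6/(1+r)^6 = 117.7141

CHF 117.71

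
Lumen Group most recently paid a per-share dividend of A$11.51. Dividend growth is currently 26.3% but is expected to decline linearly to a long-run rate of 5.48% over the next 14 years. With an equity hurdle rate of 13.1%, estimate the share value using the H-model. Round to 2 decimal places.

H-model: P₀ = D₀[(1+g_L) + H(g_S−g_L)]/(r−g_L), with H = 14/2 = 7.
P₀ = 11.51 × [(1+0.0548) + 7×(0.263−0.0548)] / (0.131−0.0548)
   = 11.51 × 2.5122 / 0.0762 = 379.4675

A$379.47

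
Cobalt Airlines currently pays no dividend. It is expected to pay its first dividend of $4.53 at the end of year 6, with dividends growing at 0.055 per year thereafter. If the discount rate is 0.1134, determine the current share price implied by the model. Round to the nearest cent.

$45.33

Deferred-dividend DDM. At t=5 the remaining stream is a growing perpetuity with first payment D_6 = 4.53.
V_5 = D_6/(r−g) = 4.53/(0.1134−0.055) = 77.5685
P₀ = V_5/(1+r)^5 = 77.5685/(1+0.1134)^5 = 45.3345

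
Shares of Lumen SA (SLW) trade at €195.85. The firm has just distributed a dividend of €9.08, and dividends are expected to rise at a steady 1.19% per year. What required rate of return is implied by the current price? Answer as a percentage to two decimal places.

Rearranging the constant-growth DDM: r = D₁/P₀ + g.
D₁ = 9.08 × (1 + 0.0119) = 9.1881.
r = 9.1881 / 195.85 + 0.0119 = 0.04691 + 0.0119 = 0.05881

5.88%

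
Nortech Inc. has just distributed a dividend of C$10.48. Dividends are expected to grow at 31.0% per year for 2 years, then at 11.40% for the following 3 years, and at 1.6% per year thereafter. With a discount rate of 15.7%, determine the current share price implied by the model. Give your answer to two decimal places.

Three-stage DDM. Project D₁…D_5; terminal Gordon value at t=5 with g = 0.016; discount at r = 0.157.
D_1 = 13.7288
D_2 = 17.9847
D_3 = 20.0350
D_4 = 22.3190
D_5 = 24.8633
TV_5 = 25.2612/(0.157−0.016) = 179.1571
P₀ = Σ Dₜ/(1+r)ᵗ + TV_5/(1+r)^5 = 149.0941

C$149.09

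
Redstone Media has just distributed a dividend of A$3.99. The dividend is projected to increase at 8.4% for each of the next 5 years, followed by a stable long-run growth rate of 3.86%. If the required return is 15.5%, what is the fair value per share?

A$42.48

Two-stage DDM. Project D₁…D_5 at 0.084, terminal growth 0.0386, discount at r = 0.155.
D_1 = 4.3252
D_2 = 4.6885
D_3 = 5.0823
D_4 = 5.5092
D_5 = 5.9720
Terminal value at t=5: TV = D_6/(r−g) = 6.2025/(0.155−0.0386) = 53.2862
P₀ = 4.3252/(1+0.155)^1 + 4.6885/(1+0.155)^2 + 5.0823/(1+0.155)^3 + 5.5092/(1+0.155)^4 + 5.9720/(1+0.155)^5 + 53.2862/(1+0.155)^5 = 42.4831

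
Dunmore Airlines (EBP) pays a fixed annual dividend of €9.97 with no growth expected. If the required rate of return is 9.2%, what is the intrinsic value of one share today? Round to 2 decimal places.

€108.37

Zero-growth DDM (perpetuity): P₀ = D/r = 9.97 / 0.092 = 108.3696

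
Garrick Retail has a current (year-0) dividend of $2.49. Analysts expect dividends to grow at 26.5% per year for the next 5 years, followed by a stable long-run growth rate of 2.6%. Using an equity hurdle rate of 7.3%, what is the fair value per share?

Two-stage DDM. Project D₁…D_5 at 0.265, terminal growth 0.026, discount at r = 0.073.
D_1 = 3.1499
D_2 = 3.9846
D_3 = 5.0405
D_4 = 6.3762
D_5 = 8.0659
Terminal value at t=5: TV = D_6/(r−g) = 8.2756/(0.073−0.026) = 176.0765
P₀ = 3.1499/(1+0.073)^1 + 3.9846/(1+0.073)^2 + 5.0405/(1+0.073)^3 + 6.3762/(1+0.073)^4 + 8.0659/(1+0.073)^5 + 176.0765/(1+0.073)^5 = 144.7525

$144.75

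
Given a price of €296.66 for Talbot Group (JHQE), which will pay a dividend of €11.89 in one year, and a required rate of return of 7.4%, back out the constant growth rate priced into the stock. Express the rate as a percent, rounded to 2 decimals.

3.39%

From P₀ = D₁/(r − g), the implied growth is g = r − D₁/P₀.
g = 0.074 − 11.89/296.66 = 0.074 − 0.04008 = 0.03392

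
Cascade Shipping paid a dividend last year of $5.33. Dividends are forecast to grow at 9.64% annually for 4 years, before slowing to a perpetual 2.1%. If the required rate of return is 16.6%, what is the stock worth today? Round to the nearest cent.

Two-stage DDM. Project D₁…D_4 at 0.0964, terminal growth 0.021, discount at r = 0.166.
D_1 = 5.8438
D_2 = 6.4072
D_3 = 7.0248
D_4 = 7.7020
Terminal value at t=4: TV = D_5/(r−g) = 7.8637/(0.166−0.021) = 54.2327
P₀ = 5.8438/(1+0.166)^1 + 6.4072/(1+0.166)^2 + 7.0248/(1+0.166)^3 + 7.7020/(1+0.166)^4 + 54.2327/(1+0.166)^4 = 47.6632

$47.66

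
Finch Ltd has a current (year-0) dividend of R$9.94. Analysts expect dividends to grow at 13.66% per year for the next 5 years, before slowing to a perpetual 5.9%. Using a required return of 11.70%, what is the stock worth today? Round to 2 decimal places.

Two-stage DDM. Project D₁…D_5 at 0.1366, terminal growth 0.059, discount at r = 0.117.
D_1 = 11.2978
D_2 = 12.8411
D_3 = 14.5952
D_4 = 16.5889
D_5 = 18.8549
Terminal value at t=5: TV = D_6/(r−g) = 19.9674/(0.117−0.059) = 344.2648
P₀ = 11.2978/(1+0.117)^1 + 12.8411/(1+0.117)^2 + 14.5952/(1+0.117)^3 + 16.5889/(1+0.117)^4 + 18.8549/(1+0.117)^5 + 344.2648/(1+0.117)^5 = 250.3608

R$250.36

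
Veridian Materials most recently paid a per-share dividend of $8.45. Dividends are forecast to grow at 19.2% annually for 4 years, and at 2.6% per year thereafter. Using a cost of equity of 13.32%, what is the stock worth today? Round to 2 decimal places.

Two-stage DDM. Project D₁…D_4 at 0.192, terminal growth 0.026, discount at r = 0.1332.
D_1 = 10.0724
D_2 = 12.0063
D_3 = 14.3115
D_4 = 17.0593
Terminal value at t=4: TV = D_5/(r−g) = 17.5029/(0.1332−0.026) = 163.2730
P₀ = 10.0724/(1+0.1332)^1 + 12.0063/(1+0.1332)^2 + 14.3115/(1+0.1332)^3 + 17.0593/(1+0.1332)^4 + 163.2730/(1+0.1332)^4 = 137.4301

$137.43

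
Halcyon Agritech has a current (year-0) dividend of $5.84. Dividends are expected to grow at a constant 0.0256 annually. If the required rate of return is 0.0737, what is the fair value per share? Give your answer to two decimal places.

Gordon growth model: P₀ = D₁/(r − g). D₁ = 5.84 × (1 + 0.0256) = 5.9895.
P₀ = 5.9895 / (0.0737 − 0.0256) = 5.9895 / 0.0481 = 124.5219

$124.52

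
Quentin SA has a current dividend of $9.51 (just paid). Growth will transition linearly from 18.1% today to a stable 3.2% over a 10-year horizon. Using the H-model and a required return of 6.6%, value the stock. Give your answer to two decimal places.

$497.04

H-model: P₀ = D₀[(1+g_L) + H(g_S−g_L)]/(r−g_L), with H = 10/2 = 5.
P₀ = 9.51 × [(1+0.032) + 5×(0.181−0.032)] / (0.066−0.032)
   = 9.51 × 1.7770 / 0.034 = 497.0374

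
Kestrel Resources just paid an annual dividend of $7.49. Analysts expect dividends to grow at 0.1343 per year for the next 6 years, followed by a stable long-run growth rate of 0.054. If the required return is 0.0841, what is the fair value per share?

$396.93

Two-stage DDM. Project D₁…D_6 at 0.1343, terminal growth 0.054, discount at r = 0.0841.
D_1 = 8.4959
D_2 = 9.6369
D_3 = 10.9311
D_4 = 12.3992
D_5 = 14.0644
D_6 = 15.9533
Terminal value at t=6: TV = D_7/(r−g) = 16.8147/(0.0841−0.054) = 558.6291
P₀ = 8.4959/(1+0.0841)^1 + 9.6369/(1+0.0841)^2 + 10.9311/(1+0.0841)^3 + 12.3992/(1+0.0841)^4 + 14.0644/(1+0.0841)^5 + 15.9533/(1+0.0841)^6 + 558.6291/(1+0.0841)^6 = 396.9303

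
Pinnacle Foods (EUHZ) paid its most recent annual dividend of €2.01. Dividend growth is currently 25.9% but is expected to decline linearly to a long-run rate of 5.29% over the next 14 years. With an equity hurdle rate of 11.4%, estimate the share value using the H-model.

€82.10

H-model: P₀ = D₀[(1+g_L) + H(g_S−g_L)]/(r−g_L), with H = 14/2 = 7.
P₀ = 2.01 × [(1+0.0529) + 7×(0.259−0.0529)] / (0.114−0.0529)
   = 2.01 × 2.4956 / 0.0611 = 82.0975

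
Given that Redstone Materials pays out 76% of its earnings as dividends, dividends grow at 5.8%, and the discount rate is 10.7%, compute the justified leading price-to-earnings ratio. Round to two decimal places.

Justified leading P/E = b/(r−g) = 0.76/(0.107−0.058) = 15.5102

15.51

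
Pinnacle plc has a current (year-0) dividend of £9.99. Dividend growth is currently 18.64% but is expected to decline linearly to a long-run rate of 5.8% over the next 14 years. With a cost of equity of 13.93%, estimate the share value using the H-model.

£240.45

H-model: P₀ = D₀[(1+g_L) + H(g_S−g_L)]/(r−g_L), with H = 14/2 = 7.
P₀ = 9.99 × [(1+0.058) + 7×(0.1864−0.058)] / (0.1393−0.058)
   = 9.99 × 1.9568 / 0.0813 = 240.4481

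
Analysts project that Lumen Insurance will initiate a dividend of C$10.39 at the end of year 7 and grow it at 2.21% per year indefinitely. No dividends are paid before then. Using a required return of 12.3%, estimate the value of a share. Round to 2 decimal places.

C$51.34

Deferred-dividend DDM. At t=6 the remaining stream is a growing perpetuity with first payment D_7 = 10.39.
V_6 = D_7/(r−g) = 10.39/(0.123−0.0221) = 102.9732
P₀ = V_6/(1+r)^6 = 102.9732/(1+0.123)^6 = 51.3388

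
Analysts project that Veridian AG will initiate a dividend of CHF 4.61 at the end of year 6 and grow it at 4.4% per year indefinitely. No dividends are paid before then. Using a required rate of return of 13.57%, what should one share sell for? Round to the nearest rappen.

CHF 26.61

Deferred-dividend DDM. At t=5 the remaining stream is a growing perpetuity with first payment D_6 = 4.61.
V_5 = D_6/(r−g) = 4.61/(0.1357−0.044) = 50.2726
P₀ = V_5/(1+r)^5 = 50.2726/(1+0.1357)^5 = 26.6081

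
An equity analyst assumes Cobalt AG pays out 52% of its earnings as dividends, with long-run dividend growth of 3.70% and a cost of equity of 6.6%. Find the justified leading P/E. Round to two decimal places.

17.93

Justified leading P/E = b/(r−g) = 0.52/(0.066−0.037) = 17.9310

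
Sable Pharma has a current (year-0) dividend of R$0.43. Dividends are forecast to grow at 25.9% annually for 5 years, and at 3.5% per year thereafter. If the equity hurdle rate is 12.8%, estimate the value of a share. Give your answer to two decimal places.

Two-stage DDM. Project D₁…D_5 at 0.259, terminal growth 0.035, discount at r = 0.128.
D_1 = 0.5414
D_2 = 0.6816
D_3 = 0.8581
D_4 = 1.0804
D_5 = 1.3602
Terminal value at t=5: TV = D_6/(r−g) = 1.4078/(0.128−0.035) = 15.1375
P₀ = 0.5414/(1+0.128)^1 + 0.6816/(1+0.128)^2 + 0.8581/(1+0.128)^3 + 1.0804/(1+0.128)^4 + 1.3602/(1+0.128)^5 + 15.1375/(1+0.128)^5 = 11.3148

R$11.31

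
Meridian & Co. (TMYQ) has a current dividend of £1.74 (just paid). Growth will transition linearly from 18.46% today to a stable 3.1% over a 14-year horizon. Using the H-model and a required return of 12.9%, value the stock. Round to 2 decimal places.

H-model: P₀ = D₀[(1+g_L) + H(g_S−g_L)]/(r−g_L), with H = 14/2 = 7.
P₀ = 1.74 × [(1+0.031) + 7×(0.1846−0.031)] / (0.129−0.031)
   = 1.74 × 2.1062 / 0.098 = 37.3958

£37.40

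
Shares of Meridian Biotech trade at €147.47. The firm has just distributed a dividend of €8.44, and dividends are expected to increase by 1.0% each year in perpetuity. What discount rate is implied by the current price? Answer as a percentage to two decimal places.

Rearranging the constant-growth DDM: r = D₁/P₀ + g.
D₁ = 8.44 × (1 + 0.01) = 8.5244.
r = 8.5244 / 147.47 + 0.01 = 0.05780 + 0.01 = 0.06780

6.78%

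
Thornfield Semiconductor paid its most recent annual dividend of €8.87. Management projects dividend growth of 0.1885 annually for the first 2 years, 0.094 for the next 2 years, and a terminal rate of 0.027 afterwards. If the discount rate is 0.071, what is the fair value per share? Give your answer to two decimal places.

Three-stage DDM. Project D₁…D_4; terminal Gordon value at t=4 with g = 0.027; discount at r = 0.071.
D_1 = 10.5420
D_2 = 12.5292
D_3 = 13.7069
D_4 = 14.9954
TV_4 = 15.4002/(0.071−0.027) = 350.0051
P₀ = Σ Dₜ/(1+r)ᵗ + TV_4/(1+r)^4 = 309.3423

€309.34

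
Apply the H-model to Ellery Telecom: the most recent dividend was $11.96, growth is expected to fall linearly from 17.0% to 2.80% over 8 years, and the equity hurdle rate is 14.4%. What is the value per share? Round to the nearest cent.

$164.55

H-model: P₀ = D₀[(1+g_L) + H(g_S−g_L)]/(r−g_L), with H = 8/2 = 4.
P₀ = 11.96 × [(1+0.028) + 4×(0.17−0.028)] / (0.144−0.028)
   = 11.96 × 1.5960 / 0.116 = 164.5531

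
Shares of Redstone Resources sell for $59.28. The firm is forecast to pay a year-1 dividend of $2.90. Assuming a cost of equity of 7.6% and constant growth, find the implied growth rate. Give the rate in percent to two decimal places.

2.71%

From P₀ = D₁/(r − g), the implied growth is g = r − D₁/P₀.
g = 0.076 − 2.90/59.28 = 0.076 − 0.04892 = 0.02708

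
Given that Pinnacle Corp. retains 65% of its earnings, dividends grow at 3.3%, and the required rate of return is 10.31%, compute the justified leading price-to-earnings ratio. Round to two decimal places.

4.99

Payout ratio b = 1 − 0.65 = 0.35.
Justified leading P/E = b/(r−g) = 0.35/(0.1031−0.033) = 4.9929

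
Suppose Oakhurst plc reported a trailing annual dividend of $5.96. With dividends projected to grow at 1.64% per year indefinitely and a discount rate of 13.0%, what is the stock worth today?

Gordon growth model: P₀ = D₁/(r − g). D₁ = 5.96 × (1 + 0.0164) = 6.0577.
P₀ = 6.0577 / (0.13 − 0.0164) = 6.0577 / 0.1136 = 53.3252

$53.33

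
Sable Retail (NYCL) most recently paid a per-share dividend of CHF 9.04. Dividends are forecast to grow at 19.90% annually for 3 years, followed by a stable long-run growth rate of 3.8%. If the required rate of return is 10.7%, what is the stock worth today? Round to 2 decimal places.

CHF 204.68

Two-stage DDM. Project D₁…D_3 at 0.199, terminal growth 0.038, discount at r = 0.107.
D_1 = 10.8390
D_2 = 12.9959
D_3 = 15.5821
Terminal value at t=3: TV = D_4/(r−g) = 16.1742/(0.107−0.038) = 234.4090
P₀ = 10.8390/(1+0.107)^1 + 12.9959/(1+0.107)^2 + 15.5821/(1+0.107)^3 + 234.4090/(1+0.107)^3 = 204.6778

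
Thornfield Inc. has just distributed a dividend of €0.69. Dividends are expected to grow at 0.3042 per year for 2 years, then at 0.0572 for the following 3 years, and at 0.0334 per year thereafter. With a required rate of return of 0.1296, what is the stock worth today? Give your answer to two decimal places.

Three-stage DDM. Project D₁…D_5; terminal Gordon value at t=5 with g = 0.0334; discount at r = 0.1296.
D_1 = 0.8999
D_2 = 1.1736
D_3 = 1.2408
D_4 = 1.3118
D_5 = 1.3868
TV_5 = 1.4331/(0.1296−0.0334) = 14.8971
P₀ = Σ Dₜ/(1+r)ᵗ + TV_5/(1+r)^5 = 12.2369

€12.24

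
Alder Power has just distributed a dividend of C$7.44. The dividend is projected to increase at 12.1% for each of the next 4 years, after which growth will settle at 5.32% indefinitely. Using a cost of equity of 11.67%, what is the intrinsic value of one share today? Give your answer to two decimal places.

C$155.36

Two-stage DDM. Project D₁…D_4 at 0.121, terminal growth 0.0532, discount at r = 0.1167.
D_1 = 8.3402
D_2 = 9.3494
D_3 = 10.4807
D_4 = 11.7489
Terminal value at t=4: TV = D_5/(r−g) = 12.3739/(0.1167−0.0532) = 194.8644
P₀ = 8.3402/(1+0.1167)^1 + 9.3494/(1+0.1167)^2 + 10.4807/(1+0.1167)^3 + 11.7489/(1+0.1167)^4 + 194.8644/(1+0.1167)^4 = 155.3578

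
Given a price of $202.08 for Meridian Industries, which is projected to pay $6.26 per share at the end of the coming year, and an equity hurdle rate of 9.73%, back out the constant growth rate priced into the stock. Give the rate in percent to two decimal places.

From P₀ = D₁/(r − g), the implied growth is g = r − D₁/P₀.
g = 0.0973 − 6.26/202.08 = 0.0973 − 0.03098 = 0.06632

6.63%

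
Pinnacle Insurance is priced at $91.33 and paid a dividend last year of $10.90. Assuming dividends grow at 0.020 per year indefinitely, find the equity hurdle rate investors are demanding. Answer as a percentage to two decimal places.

14.17%

Rearranging the constant-growth DDM: r = D₁/P₀ + g.
D₁ = 10.90 × (1 + 0.02) = 11.1180.
r = 11.1180 / 91.33 + 0.02 = 0.12173 + 0.02 = 0.14173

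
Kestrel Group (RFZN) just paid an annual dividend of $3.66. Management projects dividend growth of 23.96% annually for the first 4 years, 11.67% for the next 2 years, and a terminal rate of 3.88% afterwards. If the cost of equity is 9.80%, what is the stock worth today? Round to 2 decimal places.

$140.12

Three-stage DDM. Project D₁…D_6; terminal Gordon value at t=6 with g = 0.0388; discount at r = 0.098.
D_1 = 4.5369
D_2 = 5.6240
D_3 = 6.9715
D_4 = 8.6419
D_5 = 9.6504
D_6 = 10.7766
TV_6 = 11.1947/(0.098−0.0388) = 189.0996
P₀ = Σ Dₜ/(1+r)ᵗ + TV_6/(1+r)^6 = 140.1194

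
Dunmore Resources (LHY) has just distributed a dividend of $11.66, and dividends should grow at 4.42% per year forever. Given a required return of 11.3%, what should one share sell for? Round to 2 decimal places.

$176.97

Gordon growth model: P₀ = D₁/(r − g). D₁ = 11.66 × (1 + 0.0442) = 12.1754.
P₀ = 12.1754 / (0.113 − 0.0442) = 12.1754 / 0.0688 = 176.9676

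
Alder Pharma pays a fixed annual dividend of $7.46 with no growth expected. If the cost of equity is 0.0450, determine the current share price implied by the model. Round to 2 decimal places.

$165.78

Zero-growth DDM (perpetuity): P₀ = D/r = 7.46 / 0.045 = 165.7778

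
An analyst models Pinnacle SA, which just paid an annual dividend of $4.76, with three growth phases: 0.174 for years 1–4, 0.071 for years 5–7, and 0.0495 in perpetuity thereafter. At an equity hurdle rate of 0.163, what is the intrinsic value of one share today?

Three-stage DDM. Project D₁…D_7; terminal Gordon value at t=7 with g = 0.0495; discount at r = 0.163.
D_1 = 5.5882
D_2 = 6.5606
D_3 = 7.7021
D_4 = 9.0423
D_5 = 9.6843
D_6 = 10.3719
D_7 = 11.1083
TV_7 = 11.6582/(0.163−0.0495) = 102.7151
P₀ = Σ Dₜ/(1+r)ᵗ + TV_7/(1+r)^7 = 67.7902

$67.79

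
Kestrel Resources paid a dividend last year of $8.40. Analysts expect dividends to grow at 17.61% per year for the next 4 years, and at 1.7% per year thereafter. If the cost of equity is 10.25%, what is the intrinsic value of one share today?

Two-stage DDM. Project D₁…D_4 at 0.1761, terminal growth 0.017, discount at r = 0.1025.
D_1 = 9.8792
D_2 = 11.6190
D_3 = 13.6651
D_4 = 16.0715
Terminal value at t=4: TV = D_5/(r−g) = 16.3447/(0.1025−0.017) = 191.1662
P₀ = 9.8792/(1+0.1025)^1 + 11.6190/(1+0.1025)^2 + 13.6651/(1+0.1025)^3 + 16.0715/(1+0.1025)^4 + 191.1662/(1+0.1025)^4 = 168.9834

$168.98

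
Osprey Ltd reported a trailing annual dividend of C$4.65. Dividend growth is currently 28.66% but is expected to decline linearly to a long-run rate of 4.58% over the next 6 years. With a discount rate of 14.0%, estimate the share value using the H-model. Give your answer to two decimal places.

C$87.28

H-model: P₀ = D₀[(1+g_L) + H(g_S−g_L)]/(r−g_L), with H = 6/2 = 3.
P₀ = 4.65 × [(1+0.0458) + 3×(0.2866−0.0458)] / (0.14−0.0458)
   = 4.65 × 1.7682 / 0.0942 = 87.2838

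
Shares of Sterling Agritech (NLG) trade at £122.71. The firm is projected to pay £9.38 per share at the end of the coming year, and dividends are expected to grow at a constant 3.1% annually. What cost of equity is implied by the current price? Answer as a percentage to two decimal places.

10.74%

Rearranging the constant-growth DDM: r = D₁/P₀ + g.
r = 9.3800 / 122.71 + 0.031 = 0.07644 + 0.031 = 0.10744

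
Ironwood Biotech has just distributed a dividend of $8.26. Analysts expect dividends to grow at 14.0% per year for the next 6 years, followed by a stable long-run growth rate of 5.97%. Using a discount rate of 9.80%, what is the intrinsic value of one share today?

Two-stage DDM. Project D₁…D_6 at 0.14, terminal growth 0.0597, discount at r = 0.098.
D_1 = 9.4164
D_2 = 10.7347
D_3 = 12.2376
D_4 = 13.9508
D_5 = 15.9039
D_6 = 18.1305
Terminal value at t=6: TV = D_7/(r−g) = 19.2129/(0.098−0.0597) = 501.6413
P₀ = 9.4164/(1+0.098)^1 + 10.7347/(1+0.098)^2 + 12.2376/(1+0.098)^3 + 13.9508/(1+0.098)^4 + 15.9039/(1+0.098)^5 + 18.1305/(1+0.098)^6 + 501.6413/(1+0.098)^6 = 342.9069

$342.91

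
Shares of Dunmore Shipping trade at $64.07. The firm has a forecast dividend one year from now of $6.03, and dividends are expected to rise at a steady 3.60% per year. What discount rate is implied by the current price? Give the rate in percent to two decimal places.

Rearranging the constant-growth DDM: r = D₁/P₀ + g.
r = 6.0300 / 64.07 + 0.036 = 0.09412 + 0.036 = 0.13012

13.01%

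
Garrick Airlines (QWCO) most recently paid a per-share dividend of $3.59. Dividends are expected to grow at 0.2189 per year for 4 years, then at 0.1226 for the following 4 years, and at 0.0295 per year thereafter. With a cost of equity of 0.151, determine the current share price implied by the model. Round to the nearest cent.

$68.20

Three-stage DDM. Project D₁…D_8; terminal Gordon value at t=8 with g = 0.0295; discount at r = 0.151.
D_1 = 4.3759
D_2 = 5.3337
D_3 = 6.5013
D_4 = 7.9244
D_5 = 8.8959
D_6 = 9.9866
D_7 = 11.2109
D_8 = 12.5854
TV_8 = 12.9567/(0.151−0.0295) = 106.6392
P₀ = Σ Dₜ/(1+r)ᵗ + TV_8/(1+r)^8 = 68.1989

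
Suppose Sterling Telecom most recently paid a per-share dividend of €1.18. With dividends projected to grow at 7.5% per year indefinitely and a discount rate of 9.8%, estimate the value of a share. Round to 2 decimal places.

Gordon growth model: P₀ = D₁/(r − g). D₁ = 1.18 × (1 + 0.075) = 1.2685.
P₀ = 1.2685 / (0.098 − 0.075) = 1.2685 / 0.023 = 55.1522

€55.15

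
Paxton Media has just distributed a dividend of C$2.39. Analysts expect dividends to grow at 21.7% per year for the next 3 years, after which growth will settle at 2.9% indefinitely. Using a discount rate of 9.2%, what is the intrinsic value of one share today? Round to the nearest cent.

C$62.98

Two-stage DDM. Project D₁…D_3 at 0.217, terminal growth 0.029, discount at r = 0.092.
D_1 = 2.9086
D_2 = 3.5398
D_3 = 4.3079
Terminal value at t=3: TV = D_4/(r−g) = 4.4329/(0.092−0.029) = 70.3630
P₀ = 2.9086/(1+0.092)^1 + 3.5398/(1+0.092)^2 + 4.3079/(1+0.092)^3 + 70.3630/(1+0.092)^3 = 62.9755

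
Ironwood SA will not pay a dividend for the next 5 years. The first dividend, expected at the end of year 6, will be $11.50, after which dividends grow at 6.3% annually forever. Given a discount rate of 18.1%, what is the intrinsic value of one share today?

Deferred-dividend DDM. At t=5 the remaining stream is a growing perpetuity with first payment D_6 = 11.50.
V_5 = D_6/(r−g) = 11.50/(0.181−0.063) = 97.4576
P₀ = V_5/(1+r)^5 = 97.4576/(1+0.181)^5 = 42.4196

$42.42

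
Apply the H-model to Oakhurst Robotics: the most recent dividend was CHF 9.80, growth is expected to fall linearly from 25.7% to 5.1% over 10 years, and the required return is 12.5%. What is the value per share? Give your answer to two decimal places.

H-model: P₀ = D₀[(1+g_L) + H(g_S−g_L)]/(r−g_L), with H = 10/2 = 5.
P₀ = 9.80 × [(1+0.051) + 5×(0.257−0.051)] / (0.125−0.051)
   = 9.80 × 2.0810 / 0.074 = 275.5919

CHF 275.59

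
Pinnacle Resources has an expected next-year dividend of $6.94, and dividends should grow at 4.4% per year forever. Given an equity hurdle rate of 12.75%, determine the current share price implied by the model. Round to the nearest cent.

$83.11

Gordon growth model: P₀ = D₁/(r − g), with D₁ = 6.94 given directly.
P₀ = 6.9400 / (0.1275 − 0.044) = 6.9400 / 0.0835 = 83.1138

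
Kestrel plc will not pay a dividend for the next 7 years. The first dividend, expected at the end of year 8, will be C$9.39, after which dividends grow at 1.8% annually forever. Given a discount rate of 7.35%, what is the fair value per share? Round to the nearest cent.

Deferred-dividend DDM. At t=7 the remaining stream is a growing perpetuity with first payment D_8 = 9.39.
V_7 = D_8/(r−g) = 9.39/(0.0735−0.018) = 169.1892
P₀ = V_7/(1+r)^7 = 169.1892/(1+0.0735)^7 = 102.9813

C$102.98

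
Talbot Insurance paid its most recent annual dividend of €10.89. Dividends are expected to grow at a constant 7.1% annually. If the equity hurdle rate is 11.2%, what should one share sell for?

€284.47

Gordon growth model: P₀ = D₁/(r − g). D₁ = 10.89 × (1 + 0.071) = 11.6632.
P₀ = 11.6632 / (0.112 − 0.071) = 11.6632 / 0.041 = 284.4680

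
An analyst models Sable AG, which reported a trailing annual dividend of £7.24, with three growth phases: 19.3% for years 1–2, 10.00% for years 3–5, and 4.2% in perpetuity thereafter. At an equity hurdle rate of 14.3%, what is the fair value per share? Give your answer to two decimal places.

Three-stage DDM. Project D₁…D_5; terminal Gordon value at t=5 with g = 0.042; discount at r = 0.143.
D_1 = 8.6373
D_2 = 10.3043
D_3 = 11.3348
D_4 = 12.4682
D_5 = 13.7151
TV_5 = 14.2911/(0.143−0.042) = 141.4959
P₀ = Σ Dₜ/(1+r)ᵗ + TV_5/(1+r)^5 = 109.8989

£109.90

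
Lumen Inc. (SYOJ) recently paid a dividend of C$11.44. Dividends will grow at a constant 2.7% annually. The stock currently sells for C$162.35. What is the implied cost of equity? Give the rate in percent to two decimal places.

9.94%

Rearranging the constant-growth DDM: r = D₁/P₀ + g.
D₁ = 11.44 × (1 + 0.027) = 11.7489.
r = 11.7489 / 162.35 + 0.027 = 0.07237 + 0.027 = 0.09937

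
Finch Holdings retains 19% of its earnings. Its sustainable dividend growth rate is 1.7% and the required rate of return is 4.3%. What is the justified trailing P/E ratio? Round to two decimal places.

31.68

Payout ratio b = 1 − 0.19 = 0.81.
Justified trailing P/E = b(1+g)/(r−g) = 0.81×(1+0.017)/(0.043−0.017) = 31.6835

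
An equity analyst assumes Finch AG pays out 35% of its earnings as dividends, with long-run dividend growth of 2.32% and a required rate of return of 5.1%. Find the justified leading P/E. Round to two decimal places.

12.59

Justified leading P/E = b/(r−g) = 0.35/(0.051−0.0232) = 12.5899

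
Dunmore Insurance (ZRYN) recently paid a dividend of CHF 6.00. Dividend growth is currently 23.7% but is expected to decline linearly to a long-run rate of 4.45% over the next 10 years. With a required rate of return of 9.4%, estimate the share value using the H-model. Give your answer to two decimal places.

H-model: P₀ = D₀[(1+g_L) + H(g_S−g_L)]/(r−g_L), with H = 10/2 = 5.
P₀ = 6.00 × [(1+0.0445) + 5×(0.237−0.0445)] / (0.094−0.0445)
   = 6.00 × 2.0070 / 0.0495 = 243.2727

CHF 243.27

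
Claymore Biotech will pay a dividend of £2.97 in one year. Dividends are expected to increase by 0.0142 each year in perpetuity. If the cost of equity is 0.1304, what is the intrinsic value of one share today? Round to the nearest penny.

£25.56

Gordon growth model: P₀ = D₁/(r − g), with D₁ = 2.97 given directly.
P₀ = 2.9700 / (0.1304 − 0.0142) = 2.9700 / 0.1162 = 25.5594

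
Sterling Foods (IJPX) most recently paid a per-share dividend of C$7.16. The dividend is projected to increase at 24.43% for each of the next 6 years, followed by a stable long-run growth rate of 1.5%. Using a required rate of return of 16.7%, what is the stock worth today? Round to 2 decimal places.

Two-stage DDM. Project D₁…D_6 at 0.2443, terminal growth 0.015, discount at r = 0.167.
D_1 = 8.9092
D_2 = 11.0857
D_3 = 13.7939
D_4 = 17.1638
D_5 = 21.3569
D_6 = 26.5744
Terminal value at t=6: TV = D_7/(r−g) = 26.9730/(0.167−0.015) = 177.4541
P₀ = 8.9092/(1+0.167)^1 + 11.0857/(1+0.167)^2 + 13.7939/(1+0.167)^3 + 17.1638/(1+0.167)^4 + 21.3569/(1+0.167)^5 + 26.5744/(1+0.167)^6 + 177.4541/(1+0.167)^6 = 124.3472

C$124.35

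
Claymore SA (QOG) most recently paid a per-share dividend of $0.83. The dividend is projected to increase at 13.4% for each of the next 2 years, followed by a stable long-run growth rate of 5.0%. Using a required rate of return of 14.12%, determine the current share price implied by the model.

$11.08

Two-stage DDM. Project D₁…D_2 at 0.134, terminal growth 0.05, discount at r = 0.1412.
D_1 = 0.9412
D_2 = 1.0673
Terminal value at t=2: TV = D_3/(r−g) = 1.1207/(0.1412−0.05) = 12.2885
P₀ = 0.9412/(1+0.1412)^1 + 1.0673/(1+0.1412)^2 + 12.2885/(1+0.1412)^2 = 11.0800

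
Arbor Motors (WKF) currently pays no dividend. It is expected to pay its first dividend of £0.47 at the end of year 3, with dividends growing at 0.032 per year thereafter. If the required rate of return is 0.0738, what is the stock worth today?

£9.75

Deferred-dividend DDM. At t=2 the remaining stream is a growing perpetuity with first payment D_3 = 0.47.
V_2 = D_3/(r−g) = 0.47/(0.0738−0.032) = 11.2440
P₀ = V_2/(1+r)^2 = 11.2440/(1+0.0738)^2 = 9.7516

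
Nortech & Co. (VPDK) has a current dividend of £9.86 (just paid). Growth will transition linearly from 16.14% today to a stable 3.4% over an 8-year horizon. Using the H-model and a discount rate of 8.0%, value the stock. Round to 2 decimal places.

£330.87

H-model: P₀ = D₀[(1+g_L) + H(g_S−g_L)]/(r−g_L), with H = 8/2 = 4.
P₀ = 9.86 × [(1+0.034) + 4×(0.1614−0.034)] / (0.08−0.034)
   = 9.86 × 1.5436 / 0.046 = 330.8673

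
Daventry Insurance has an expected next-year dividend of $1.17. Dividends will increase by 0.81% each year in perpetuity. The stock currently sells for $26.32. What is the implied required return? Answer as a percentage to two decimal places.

Rearranging the constant-growth DDM: r = D₁/P₀ + g.
r = 1.1700 / 26.32 + 0.0081 = 0.04445 + 0.0081 = 0.05255

5.26%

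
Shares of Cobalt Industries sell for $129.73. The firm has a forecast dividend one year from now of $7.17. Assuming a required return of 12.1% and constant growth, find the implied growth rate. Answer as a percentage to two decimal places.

From P₀ = D₁/(r − g), the implied growth is g = r − D₁/P₀.
g = 0.121 − 7.17/129.73 = 0.121 − 0.05527 = 0.06573

6.57%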